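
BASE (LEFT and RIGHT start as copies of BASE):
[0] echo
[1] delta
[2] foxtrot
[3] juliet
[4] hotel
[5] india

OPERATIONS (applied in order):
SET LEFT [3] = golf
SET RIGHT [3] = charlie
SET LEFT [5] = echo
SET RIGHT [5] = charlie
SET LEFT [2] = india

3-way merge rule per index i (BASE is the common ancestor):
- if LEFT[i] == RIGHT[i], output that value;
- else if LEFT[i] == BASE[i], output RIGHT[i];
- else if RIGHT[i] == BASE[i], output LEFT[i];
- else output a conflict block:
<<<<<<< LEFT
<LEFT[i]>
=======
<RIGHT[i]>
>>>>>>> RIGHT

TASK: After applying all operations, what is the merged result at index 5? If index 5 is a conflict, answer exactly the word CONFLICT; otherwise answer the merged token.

Answer: CONFLICT

Derivation:
Final LEFT:  [echo, delta, india, golf, hotel, echo]
Final RIGHT: [echo, delta, foxtrot, charlie, hotel, charlie]
i=0: L=echo R=echo -> agree -> echo
i=1: L=delta R=delta -> agree -> delta
i=2: L=india, R=foxtrot=BASE -> take LEFT -> india
i=3: BASE=juliet L=golf R=charlie all differ -> CONFLICT
i=4: L=hotel R=hotel -> agree -> hotel
i=5: BASE=india L=echo R=charlie all differ -> CONFLICT
Index 5 -> CONFLICT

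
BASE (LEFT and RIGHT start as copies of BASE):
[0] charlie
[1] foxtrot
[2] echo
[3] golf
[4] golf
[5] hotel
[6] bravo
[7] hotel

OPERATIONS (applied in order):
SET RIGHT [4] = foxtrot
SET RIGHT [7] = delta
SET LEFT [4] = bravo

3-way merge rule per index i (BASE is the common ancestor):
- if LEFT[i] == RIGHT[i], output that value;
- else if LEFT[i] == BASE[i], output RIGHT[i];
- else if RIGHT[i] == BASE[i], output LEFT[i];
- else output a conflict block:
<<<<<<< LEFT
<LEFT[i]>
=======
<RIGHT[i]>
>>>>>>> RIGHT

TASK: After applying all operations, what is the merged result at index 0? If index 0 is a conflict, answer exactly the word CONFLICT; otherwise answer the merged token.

Answer: charlie

Derivation:
Final LEFT:  [charlie, foxtrot, echo, golf, bravo, hotel, bravo, hotel]
Final RIGHT: [charlie, foxtrot, echo, golf, foxtrot, hotel, bravo, delta]
i=0: L=charlie R=charlie -> agree -> charlie
i=1: L=foxtrot R=foxtrot -> agree -> foxtrot
i=2: L=echo R=echo -> agree -> echo
i=3: L=golf R=golf -> agree -> golf
i=4: BASE=golf L=bravo R=foxtrot all differ -> CONFLICT
i=5: L=hotel R=hotel -> agree -> hotel
i=6: L=bravo R=bravo -> agree -> bravo
i=7: L=hotel=BASE, R=delta -> take RIGHT -> delta
Index 0 -> charlie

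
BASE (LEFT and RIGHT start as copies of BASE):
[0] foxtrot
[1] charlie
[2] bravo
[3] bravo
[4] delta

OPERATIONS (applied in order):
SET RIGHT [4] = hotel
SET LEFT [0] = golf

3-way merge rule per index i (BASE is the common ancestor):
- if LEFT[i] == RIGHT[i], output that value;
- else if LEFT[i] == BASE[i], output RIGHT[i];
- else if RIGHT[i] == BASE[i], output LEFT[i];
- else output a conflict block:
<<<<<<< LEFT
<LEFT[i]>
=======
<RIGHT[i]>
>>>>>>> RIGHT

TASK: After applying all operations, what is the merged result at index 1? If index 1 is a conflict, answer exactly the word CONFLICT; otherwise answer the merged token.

Answer: charlie

Derivation:
Final LEFT:  [golf, charlie, bravo, bravo, delta]
Final RIGHT: [foxtrot, charlie, bravo, bravo, hotel]
i=0: L=golf, R=foxtrot=BASE -> take LEFT -> golf
i=1: L=charlie R=charlie -> agree -> charlie
i=2: L=bravo R=bravo -> agree -> bravo
i=3: L=bravo R=bravo -> agree -> bravo
i=4: L=delta=BASE, R=hotel -> take RIGHT -> hotel
Index 1 -> charlie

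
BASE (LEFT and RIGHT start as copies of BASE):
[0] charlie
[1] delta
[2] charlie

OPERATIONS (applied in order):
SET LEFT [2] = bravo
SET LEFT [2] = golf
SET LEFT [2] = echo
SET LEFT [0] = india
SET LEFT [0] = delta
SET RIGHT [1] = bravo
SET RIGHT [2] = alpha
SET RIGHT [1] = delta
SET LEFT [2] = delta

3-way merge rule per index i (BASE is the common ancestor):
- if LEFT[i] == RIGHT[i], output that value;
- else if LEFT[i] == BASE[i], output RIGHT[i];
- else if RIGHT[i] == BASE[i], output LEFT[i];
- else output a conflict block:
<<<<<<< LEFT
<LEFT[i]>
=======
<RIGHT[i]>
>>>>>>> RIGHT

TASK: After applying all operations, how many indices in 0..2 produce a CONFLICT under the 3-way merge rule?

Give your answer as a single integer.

Final LEFT:  [delta, delta, delta]
Final RIGHT: [charlie, delta, alpha]
i=0: L=delta, R=charlie=BASE -> take LEFT -> delta
i=1: L=delta R=delta -> agree -> delta
i=2: BASE=charlie L=delta R=alpha all differ -> CONFLICT
Conflict count: 1

Answer: 1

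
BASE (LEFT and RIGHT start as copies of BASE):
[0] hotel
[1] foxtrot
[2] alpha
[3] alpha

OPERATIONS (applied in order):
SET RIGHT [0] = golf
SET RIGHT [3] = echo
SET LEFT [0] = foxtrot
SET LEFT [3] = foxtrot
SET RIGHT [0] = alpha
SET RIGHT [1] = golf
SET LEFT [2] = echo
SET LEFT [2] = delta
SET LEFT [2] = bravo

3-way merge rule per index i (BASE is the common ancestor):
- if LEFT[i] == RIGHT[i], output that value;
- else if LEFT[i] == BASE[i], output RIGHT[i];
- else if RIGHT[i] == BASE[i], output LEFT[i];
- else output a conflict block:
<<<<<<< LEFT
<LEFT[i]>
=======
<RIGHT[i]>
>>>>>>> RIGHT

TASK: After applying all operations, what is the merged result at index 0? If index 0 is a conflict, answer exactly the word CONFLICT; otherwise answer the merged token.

Answer: CONFLICT

Derivation:
Final LEFT:  [foxtrot, foxtrot, bravo, foxtrot]
Final RIGHT: [alpha, golf, alpha, echo]
i=0: BASE=hotel L=foxtrot R=alpha all differ -> CONFLICT
i=1: L=foxtrot=BASE, R=golf -> take RIGHT -> golf
i=2: L=bravo, R=alpha=BASE -> take LEFT -> bravo
i=3: BASE=alpha L=foxtrot R=echo all differ -> CONFLICT
Index 0 -> CONFLICT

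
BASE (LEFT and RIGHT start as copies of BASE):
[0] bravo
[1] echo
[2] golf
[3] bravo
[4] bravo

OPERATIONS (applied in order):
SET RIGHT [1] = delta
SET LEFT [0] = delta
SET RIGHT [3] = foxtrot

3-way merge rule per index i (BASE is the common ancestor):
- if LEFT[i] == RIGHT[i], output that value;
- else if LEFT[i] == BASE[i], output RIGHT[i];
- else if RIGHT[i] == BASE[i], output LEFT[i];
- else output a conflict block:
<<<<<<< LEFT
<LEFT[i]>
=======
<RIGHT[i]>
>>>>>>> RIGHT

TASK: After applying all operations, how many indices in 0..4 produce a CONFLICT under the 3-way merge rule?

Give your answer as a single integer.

Final LEFT:  [delta, echo, golf, bravo, bravo]
Final RIGHT: [bravo, delta, golf, foxtrot, bravo]
i=0: L=delta, R=bravo=BASE -> take LEFT -> delta
i=1: L=echo=BASE, R=delta -> take RIGHT -> delta
i=2: L=golf R=golf -> agree -> golf
i=3: L=bravo=BASE, R=foxtrot -> take RIGHT -> foxtrot
i=4: L=bravo R=bravo -> agree -> bravo
Conflict count: 0

Answer: 0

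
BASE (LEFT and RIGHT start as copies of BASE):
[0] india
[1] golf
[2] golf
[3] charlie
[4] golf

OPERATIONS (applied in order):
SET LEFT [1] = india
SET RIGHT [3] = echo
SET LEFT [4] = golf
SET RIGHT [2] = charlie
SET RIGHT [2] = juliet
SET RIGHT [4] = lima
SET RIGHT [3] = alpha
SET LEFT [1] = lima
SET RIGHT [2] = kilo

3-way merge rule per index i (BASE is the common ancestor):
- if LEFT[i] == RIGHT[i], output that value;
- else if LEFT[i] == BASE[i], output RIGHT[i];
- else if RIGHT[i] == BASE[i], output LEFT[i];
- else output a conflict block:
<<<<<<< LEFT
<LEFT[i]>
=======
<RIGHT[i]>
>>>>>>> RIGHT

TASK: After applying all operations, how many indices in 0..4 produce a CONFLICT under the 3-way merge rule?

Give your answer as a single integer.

Answer: 0

Derivation:
Final LEFT:  [india, lima, golf, charlie, golf]
Final RIGHT: [india, golf, kilo, alpha, lima]
i=0: L=india R=india -> agree -> india
i=1: L=lima, R=golf=BASE -> take LEFT -> lima
i=2: L=golf=BASE, R=kilo -> take RIGHT -> kilo
i=3: L=charlie=BASE, R=alpha -> take RIGHT -> alpha
i=4: L=golf=BASE, R=lima -> take RIGHT -> lima
Conflict count: 0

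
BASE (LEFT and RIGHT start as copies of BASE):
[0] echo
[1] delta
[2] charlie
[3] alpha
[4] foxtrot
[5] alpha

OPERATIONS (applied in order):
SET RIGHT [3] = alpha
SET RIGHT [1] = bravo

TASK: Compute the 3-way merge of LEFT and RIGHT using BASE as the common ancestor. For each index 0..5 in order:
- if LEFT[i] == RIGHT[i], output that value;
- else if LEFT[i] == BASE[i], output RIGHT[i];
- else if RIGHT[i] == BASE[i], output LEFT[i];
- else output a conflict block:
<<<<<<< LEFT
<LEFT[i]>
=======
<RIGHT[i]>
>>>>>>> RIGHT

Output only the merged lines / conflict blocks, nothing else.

Answer: echo
bravo
charlie
alpha
foxtrot
alpha

Derivation:
Final LEFT:  [echo, delta, charlie, alpha, foxtrot, alpha]
Final RIGHT: [echo, bravo, charlie, alpha, foxtrot, alpha]
i=0: L=echo R=echo -> agree -> echo
i=1: L=delta=BASE, R=bravo -> take RIGHT -> bravo
i=2: L=charlie R=charlie -> agree -> charlie
i=3: L=alpha R=alpha -> agree -> alpha
i=4: L=foxtrot R=foxtrot -> agree -> foxtrot
i=5: L=alpha R=alpha -> agree -> alpha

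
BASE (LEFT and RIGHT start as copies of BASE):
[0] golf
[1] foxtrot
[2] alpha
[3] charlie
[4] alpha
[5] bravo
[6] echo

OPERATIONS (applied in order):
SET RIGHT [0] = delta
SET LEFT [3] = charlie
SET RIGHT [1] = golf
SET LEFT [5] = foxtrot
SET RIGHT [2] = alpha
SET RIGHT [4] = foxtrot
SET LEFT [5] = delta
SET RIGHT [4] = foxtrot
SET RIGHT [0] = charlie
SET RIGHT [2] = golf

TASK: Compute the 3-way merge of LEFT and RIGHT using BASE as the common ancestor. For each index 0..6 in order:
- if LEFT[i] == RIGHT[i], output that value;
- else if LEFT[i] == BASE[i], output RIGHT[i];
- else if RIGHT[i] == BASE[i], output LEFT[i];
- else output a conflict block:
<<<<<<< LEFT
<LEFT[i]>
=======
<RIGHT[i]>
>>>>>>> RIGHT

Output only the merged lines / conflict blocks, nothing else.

Answer: charlie
golf
golf
charlie
foxtrot
delta
echo

Derivation:
Final LEFT:  [golf, foxtrot, alpha, charlie, alpha, delta, echo]
Final RIGHT: [charlie, golf, golf, charlie, foxtrot, bravo, echo]
i=0: L=golf=BASE, R=charlie -> take RIGHT -> charlie
i=1: L=foxtrot=BASE, R=golf -> take RIGHT -> golf
i=2: L=alpha=BASE, R=golf -> take RIGHT -> golf
i=3: L=charlie R=charlie -> agree -> charlie
i=4: L=alpha=BASE, R=foxtrot -> take RIGHT -> foxtrot
i=5: L=delta, R=bravo=BASE -> take LEFT -> delta
i=6: L=echo R=echo -> agree -> echo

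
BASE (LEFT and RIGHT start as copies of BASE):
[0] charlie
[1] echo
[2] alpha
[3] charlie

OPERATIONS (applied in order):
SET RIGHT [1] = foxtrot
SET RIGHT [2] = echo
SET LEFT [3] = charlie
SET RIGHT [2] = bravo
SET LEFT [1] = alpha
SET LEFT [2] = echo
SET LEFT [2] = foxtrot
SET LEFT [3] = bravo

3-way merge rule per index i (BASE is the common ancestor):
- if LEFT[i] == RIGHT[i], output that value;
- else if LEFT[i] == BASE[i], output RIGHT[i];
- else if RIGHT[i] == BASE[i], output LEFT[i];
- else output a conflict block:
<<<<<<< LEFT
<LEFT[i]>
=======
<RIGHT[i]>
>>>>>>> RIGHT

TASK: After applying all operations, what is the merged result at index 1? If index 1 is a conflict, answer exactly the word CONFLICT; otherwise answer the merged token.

Final LEFT:  [charlie, alpha, foxtrot, bravo]
Final RIGHT: [charlie, foxtrot, bravo, charlie]
i=0: L=charlie R=charlie -> agree -> charlie
i=1: BASE=echo L=alpha R=foxtrot all differ -> CONFLICT
i=2: BASE=alpha L=foxtrot R=bravo all differ -> CONFLICT
i=3: L=bravo, R=charlie=BASE -> take LEFT -> bravo
Index 1 -> CONFLICT

Answer: CONFLICT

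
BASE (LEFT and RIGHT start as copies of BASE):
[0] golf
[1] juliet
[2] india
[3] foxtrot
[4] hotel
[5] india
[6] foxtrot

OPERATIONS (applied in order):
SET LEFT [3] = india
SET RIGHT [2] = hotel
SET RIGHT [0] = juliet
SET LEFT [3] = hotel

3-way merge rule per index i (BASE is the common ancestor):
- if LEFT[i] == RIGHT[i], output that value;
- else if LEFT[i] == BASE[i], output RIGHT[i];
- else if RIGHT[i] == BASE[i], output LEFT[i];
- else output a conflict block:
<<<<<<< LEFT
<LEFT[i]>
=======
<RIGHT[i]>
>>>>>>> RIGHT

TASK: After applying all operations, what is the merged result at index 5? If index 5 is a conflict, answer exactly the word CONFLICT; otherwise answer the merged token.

Answer: india

Derivation:
Final LEFT:  [golf, juliet, india, hotel, hotel, india, foxtrot]
Final RIGHT: [juliet, juliet, hotel, foxtrot, hotel, india, foxtrot]
i=0: L=golf=BASE, R=juliet -> take RIGHT -> juliet
i=1: L=juliet R=juliet -> agree -> juliet
i=2: L=india=BASE, R=hotel -> take RIGHT -> hotel
i=3: L=hotel, R=foxtrot=BASE -> take LEFT -> hotel
i=4: L=hotel R=hotel -> agree -> hotel
i=5: L=india R=india -> agree -> india
i=6: L=foxtrot R=foxtrot -> agree -> foxtrot
Index 5 -> india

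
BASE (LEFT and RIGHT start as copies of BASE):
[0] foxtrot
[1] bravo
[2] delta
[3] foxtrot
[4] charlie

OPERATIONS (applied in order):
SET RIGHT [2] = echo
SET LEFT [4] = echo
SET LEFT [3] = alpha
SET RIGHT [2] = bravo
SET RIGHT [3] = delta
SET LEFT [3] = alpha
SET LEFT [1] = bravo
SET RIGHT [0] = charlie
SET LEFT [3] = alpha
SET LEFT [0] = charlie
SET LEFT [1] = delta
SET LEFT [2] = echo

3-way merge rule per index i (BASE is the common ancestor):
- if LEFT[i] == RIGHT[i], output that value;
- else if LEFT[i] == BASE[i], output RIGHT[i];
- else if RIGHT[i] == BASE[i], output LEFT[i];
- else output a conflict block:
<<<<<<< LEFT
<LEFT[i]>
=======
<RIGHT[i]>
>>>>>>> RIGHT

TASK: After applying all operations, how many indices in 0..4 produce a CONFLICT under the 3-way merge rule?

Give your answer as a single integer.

Final LEFT:  [charlie, delta, echo, alpha, echo]
Final RIGHT: [charlie, bravo, bravo, delta, charlie]
i=0: L=charlie R=charlie -> agree -> charlie
i=1: L=delta, R=bravo=BASE -> take LEFT -> delta
i=2: BASE=delta L=echo R=bravo all differ -> CONFLICT
i=3: BASE=foxtrot L=alpha R=delta all differ -> CONFLICT
i=4: L=echo, R=charlie=BASE -> take LEFT -> echo
Conflict count: 2

Answer: 2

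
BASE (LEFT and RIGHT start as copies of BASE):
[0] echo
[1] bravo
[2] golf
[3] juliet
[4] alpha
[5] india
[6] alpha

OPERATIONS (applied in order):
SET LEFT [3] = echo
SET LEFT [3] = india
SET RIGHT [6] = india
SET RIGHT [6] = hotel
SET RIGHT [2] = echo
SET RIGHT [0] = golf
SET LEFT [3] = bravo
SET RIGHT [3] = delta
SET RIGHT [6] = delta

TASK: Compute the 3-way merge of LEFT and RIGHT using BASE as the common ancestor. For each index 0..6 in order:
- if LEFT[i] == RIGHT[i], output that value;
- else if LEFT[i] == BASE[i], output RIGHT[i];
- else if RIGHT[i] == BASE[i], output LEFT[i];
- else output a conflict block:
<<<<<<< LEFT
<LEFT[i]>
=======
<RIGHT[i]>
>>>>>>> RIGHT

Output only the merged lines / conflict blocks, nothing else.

Final LEFT:  [echo, bravo, golf, bravo, alpha, india, alpha]
Final RIGHT: [golf, bravo, echo, delta, alpha, india, delta]
i=0: L=echo=BASE, R=golf -> take RIGHT -> golf
i=1: L=bravo R=bravo -> agree -> bravo
i=2: L=golf=BASE, R=echo -> take RIGHT -> echo
i=3: BASE=juliet L=bravo R=delta all differ -> CONFLICT
i=4: L=alpha R=alpha -> agree -> alpha
i=5: L=india R=india -> agree -> india
i=6: L=alpha=BASE, R=delta -> take RIGHT -> delta

Answer: golf
bravo
echo
<<<<<<< LEFT
bravo
=======
delta
>>>>>>> RIGHT
alpha
india
delta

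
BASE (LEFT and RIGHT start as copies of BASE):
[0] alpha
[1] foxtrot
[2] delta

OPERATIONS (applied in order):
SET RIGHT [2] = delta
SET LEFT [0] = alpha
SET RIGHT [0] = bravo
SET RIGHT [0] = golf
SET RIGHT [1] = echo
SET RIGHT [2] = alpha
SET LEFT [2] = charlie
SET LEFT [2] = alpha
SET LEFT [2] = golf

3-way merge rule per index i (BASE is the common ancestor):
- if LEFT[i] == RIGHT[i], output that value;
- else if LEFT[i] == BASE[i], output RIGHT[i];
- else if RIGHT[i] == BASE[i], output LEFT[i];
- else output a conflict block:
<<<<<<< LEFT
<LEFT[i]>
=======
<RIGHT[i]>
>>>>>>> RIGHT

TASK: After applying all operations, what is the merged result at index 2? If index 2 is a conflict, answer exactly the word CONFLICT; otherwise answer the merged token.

Answer: CONFLICT

Derivation:
Final LEFT:  [alpha, foxtrot, golf]
Final RIGHT: [golf, echo, alpha]
i=0: L=alpha=BASE, R=golf -> take RIGHT -> golf
i=1: L=foxtrot=BASE, R=echo -> take RIGHT -> echo
i=2: BASE=delta L=golf R=alpha all differ -> CONFLICT
Index 2 -> CONFLICT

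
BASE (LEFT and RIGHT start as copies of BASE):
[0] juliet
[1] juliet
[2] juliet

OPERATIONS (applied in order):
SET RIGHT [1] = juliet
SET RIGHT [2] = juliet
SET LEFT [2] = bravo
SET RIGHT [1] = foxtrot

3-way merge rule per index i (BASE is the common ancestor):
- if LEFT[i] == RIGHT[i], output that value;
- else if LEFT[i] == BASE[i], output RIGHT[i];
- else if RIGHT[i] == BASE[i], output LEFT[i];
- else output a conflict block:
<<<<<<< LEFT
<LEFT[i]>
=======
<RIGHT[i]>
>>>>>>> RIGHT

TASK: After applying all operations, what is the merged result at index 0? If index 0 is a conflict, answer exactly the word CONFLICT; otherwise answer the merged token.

Final LEFT:  [juliet, juliet, bravo]
Final RIGHT: [juliet, foxtrot, juliet]
i=0: L=juliet R=juliet -> agree -> juliet
i=1: L=juliet=BASE, R=foxtrot -> take RIGHT -> foxtrot
i=2: L=bravo, R=juliet=BASE -> take LEFT -> bravo
Index 0 -> juliet

Answer: juliet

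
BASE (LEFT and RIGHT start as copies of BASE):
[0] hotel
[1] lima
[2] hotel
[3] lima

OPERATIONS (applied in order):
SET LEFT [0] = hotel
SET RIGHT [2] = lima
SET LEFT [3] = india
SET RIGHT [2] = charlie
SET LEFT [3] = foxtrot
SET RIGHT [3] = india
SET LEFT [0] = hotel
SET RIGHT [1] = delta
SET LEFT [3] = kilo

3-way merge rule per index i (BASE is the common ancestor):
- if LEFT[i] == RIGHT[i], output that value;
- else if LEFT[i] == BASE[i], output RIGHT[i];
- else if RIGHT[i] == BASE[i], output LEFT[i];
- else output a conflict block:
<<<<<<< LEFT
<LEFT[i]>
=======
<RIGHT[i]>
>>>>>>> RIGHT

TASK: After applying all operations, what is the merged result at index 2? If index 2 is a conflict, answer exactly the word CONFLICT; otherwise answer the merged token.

Final LEFT:  [hotel, lima, hotel, kilo]
Final RIGHT: [hotel, delta, charlie, india]
i=0: L=hotel R=hotel -> agree -> hotel
i=1: L=lima=BASE, R=delta -> take RIGHT -> delta
i=2: L=hotel=BASE, R=charlie -> take RIGHT -> charlie
i=3: BASE=lima L=kilo R=india all differ -> CONFLICT
Index 2 -> charlie

Answer: charlie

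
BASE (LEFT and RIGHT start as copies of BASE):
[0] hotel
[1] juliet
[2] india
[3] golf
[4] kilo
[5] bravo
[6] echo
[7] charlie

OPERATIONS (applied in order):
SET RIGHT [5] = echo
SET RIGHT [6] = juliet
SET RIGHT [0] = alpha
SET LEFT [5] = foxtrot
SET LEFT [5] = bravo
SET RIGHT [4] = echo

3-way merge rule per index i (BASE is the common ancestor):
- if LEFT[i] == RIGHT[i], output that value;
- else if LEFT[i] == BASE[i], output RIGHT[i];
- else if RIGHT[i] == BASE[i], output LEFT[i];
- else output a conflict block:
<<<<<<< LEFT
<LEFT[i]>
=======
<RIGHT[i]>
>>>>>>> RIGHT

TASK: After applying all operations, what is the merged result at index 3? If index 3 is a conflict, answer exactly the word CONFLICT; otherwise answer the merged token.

Final LEFT:  [hotel, juliet, india, golf, kilo, bravo, echo, charlie]
Final RIGHT: [alpha, juliet, india, golf, echo, echo, juliet, charlie]
i=0: L=hotel=BASE, R=alpha -> take RIGHT -> alpha
i=1: L=juliet R=juliet -> agree -> juliet
i=2: L=india R=india -> agree -> india
i=3: L=golf R=golf -> agree -> golf
i=4: L=kilo=BASE, R=echo -> take RIGHT -> echo
i=5: L=bravo=BASE, R=echo -> take RIGHT -> echo
i=6: L=echo=BASE, R=juliet -> take RIGHT -> juliet
i=7: L=charlie R=charlie -> agree -> charlie
Index 3 -> golf

Answer: golf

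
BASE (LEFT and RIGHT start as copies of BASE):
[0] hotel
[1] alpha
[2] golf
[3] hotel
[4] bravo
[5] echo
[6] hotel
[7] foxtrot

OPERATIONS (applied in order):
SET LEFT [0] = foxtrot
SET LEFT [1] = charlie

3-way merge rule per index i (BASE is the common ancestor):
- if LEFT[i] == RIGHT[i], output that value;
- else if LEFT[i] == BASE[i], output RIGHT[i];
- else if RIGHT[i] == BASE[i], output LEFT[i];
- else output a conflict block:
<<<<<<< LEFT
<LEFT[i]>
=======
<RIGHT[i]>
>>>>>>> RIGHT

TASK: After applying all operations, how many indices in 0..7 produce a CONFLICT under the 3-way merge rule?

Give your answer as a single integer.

Final LEFT:  [foxtrot, charlie, golf, hotel, bravo, echo, hotel, foxtrot]
Final RIGHT: [hotel, alpha, golf, hotel, bravo, echo, hotel, foxtrot]
i=0: L=foxtrot, R=hotel=BASE -> take LEFT -> foxtrot
i=1: L=charlie, R=alpha=BASE -> take LEFT -> charlie
i=2: L=golf R=golf -> agree -> golf
i=3: L=hotel R=hotel -> agree -> hotel
i=4: L=bravo R=bravo -> agree -> bravo
i=5: L=echo R=echo -> agree -> echo
i=6: L=hotel R=hotel -> agree -> hotel
i=7: L=foxtrot R=foxtrot -> agree -> foxtrot
Conflict count: 0

Answer: 0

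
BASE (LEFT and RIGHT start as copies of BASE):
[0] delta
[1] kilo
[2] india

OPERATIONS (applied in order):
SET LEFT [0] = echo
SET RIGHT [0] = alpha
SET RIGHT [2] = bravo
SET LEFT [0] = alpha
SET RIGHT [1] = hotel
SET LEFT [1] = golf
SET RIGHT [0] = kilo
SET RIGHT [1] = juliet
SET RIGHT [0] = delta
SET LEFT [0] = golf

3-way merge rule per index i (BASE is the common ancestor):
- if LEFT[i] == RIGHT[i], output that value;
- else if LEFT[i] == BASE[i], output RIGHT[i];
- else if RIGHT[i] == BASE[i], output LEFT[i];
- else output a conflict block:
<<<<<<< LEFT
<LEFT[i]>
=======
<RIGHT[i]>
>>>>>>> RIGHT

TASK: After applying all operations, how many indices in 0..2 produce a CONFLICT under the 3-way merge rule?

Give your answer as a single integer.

Answer: 1

Derivation:
Final LEFT:  [golf, golf, india]
Final RIGHT: [delta, juliet, bravo]
i=0: L=golf, R=delta=BASE -> take LEFT -> golf
i=1: BASE=kilo L=golf R=juliet all differ -> CONFLICT
i=2: L=india=BASE, R=bravo -> take RIGHT -> bravo
Conflict count: 1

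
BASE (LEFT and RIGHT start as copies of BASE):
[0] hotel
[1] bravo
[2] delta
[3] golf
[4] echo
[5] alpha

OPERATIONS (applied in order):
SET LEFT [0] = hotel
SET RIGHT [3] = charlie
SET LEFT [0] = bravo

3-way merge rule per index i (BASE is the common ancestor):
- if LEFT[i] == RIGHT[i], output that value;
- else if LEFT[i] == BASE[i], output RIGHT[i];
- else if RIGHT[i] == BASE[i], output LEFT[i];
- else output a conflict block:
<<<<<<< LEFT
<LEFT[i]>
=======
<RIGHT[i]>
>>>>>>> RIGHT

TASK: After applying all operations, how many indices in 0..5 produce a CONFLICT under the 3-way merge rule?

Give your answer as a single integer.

Answer: 0

Derivation:
Final LEFT:  [bravo, bravo, delta, golf, echo, alpha]
Final RIGHT: [hotel, bravo, delta, charlie, echo, alpha]
i=0: L=bravo, R=hotel=BASE -> take LEFT -> bravo
i=1: L=bravo R=bravo -> agree -> bravo
i=2: L=delta R=delta -> agree -> delta
i=3: L=golf=BASE, R=charlie -> take RIGHT -> charlie
i=4: L=echo R=echo -> agree -> echo
i=5: L=alpha R=alpha -> agree -> alpha
Conflict count: 0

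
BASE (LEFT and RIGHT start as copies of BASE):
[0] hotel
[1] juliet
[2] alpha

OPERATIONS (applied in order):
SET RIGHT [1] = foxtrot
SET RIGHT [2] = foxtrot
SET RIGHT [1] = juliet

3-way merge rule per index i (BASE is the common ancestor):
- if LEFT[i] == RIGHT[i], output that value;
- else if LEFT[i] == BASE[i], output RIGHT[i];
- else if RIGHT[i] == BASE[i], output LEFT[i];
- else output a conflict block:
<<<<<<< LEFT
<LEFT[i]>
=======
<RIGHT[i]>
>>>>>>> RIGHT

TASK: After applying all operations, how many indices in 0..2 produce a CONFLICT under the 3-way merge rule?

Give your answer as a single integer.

Final LEFT:  [hotel, juliet, alpha]
Final RIGHT: [hotel, juliet, foxtrot]
i=0: L=hotel R=hotel -> agree -> hotel
i=1: L=juliet R=juliet -> agree -> juliet
i=2: L=alpha=BASE, R=foxtrot -> take RIGHT -> foxtrot
Conflict count: 0

Answer: 0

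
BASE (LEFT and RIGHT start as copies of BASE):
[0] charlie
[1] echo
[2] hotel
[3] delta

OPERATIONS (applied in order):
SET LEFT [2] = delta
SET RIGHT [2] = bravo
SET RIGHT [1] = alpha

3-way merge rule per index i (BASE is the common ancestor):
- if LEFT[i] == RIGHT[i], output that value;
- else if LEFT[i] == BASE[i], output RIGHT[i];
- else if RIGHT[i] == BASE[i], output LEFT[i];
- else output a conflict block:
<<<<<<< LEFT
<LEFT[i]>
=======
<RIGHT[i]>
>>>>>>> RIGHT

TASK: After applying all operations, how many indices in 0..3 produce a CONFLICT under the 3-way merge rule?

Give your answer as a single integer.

Final LEFT:  [charlie, echo, delta, delta]
Final RIGHT: [charlie, alpha, bravo, delta]
i=0: L=charlie R=charlie -> agree -> charlie
i=1: L=echo=BASE, R=alpha -> take RIGHT -> alpha
i=2: BASE=hotel L=delta R=bravo all differ -> CONFLICT
i=3: L=delta R=delta -> agree -> delta
Conflict count: 1

Answer: 1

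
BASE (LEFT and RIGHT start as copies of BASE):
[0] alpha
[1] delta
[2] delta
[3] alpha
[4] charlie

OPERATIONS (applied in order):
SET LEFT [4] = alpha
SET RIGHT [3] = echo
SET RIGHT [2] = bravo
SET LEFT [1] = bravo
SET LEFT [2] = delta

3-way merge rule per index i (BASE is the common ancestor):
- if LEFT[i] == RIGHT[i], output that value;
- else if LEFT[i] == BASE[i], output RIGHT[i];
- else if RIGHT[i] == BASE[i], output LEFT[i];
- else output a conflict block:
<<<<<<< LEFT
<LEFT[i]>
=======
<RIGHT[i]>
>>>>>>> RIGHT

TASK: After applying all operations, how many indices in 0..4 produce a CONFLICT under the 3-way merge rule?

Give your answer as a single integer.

Final LEFT:  [alpha, bravo, delta, alpha, alpha]
Final RIGHT: [alpha, delta, bravo, echo, charlie]
i=0: L=alpha R=alpha -> agree -> alpha
i=1: L=bravo, R=delta=BASE -> take LEFT -> bravo
i=2: L=delta=BASE, R=bravo -> take RIGHT -> bravo
i=3: L=alpha=BASE, R=echo -> take RIGHT -> echo
i=4: L=alpha, R=charlie=BASE -> take LEFT -> alpha
Conflict count: 0

Answer: 0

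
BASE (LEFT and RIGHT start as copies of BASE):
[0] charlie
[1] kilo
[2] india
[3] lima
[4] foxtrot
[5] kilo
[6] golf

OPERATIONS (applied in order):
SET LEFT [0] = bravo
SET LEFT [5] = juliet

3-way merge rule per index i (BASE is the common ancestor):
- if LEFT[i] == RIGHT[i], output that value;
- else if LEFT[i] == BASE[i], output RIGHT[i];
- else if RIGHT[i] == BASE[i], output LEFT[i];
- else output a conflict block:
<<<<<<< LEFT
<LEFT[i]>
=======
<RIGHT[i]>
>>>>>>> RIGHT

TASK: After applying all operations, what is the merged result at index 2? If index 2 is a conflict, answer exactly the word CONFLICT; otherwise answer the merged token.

Answer: india

Derivation:
Final LEFT:  [bravo, kilo, india, lima, foxtrot, juliet, golf]
Final RIGHT: [charlie, kilo, india, lima, foxtrot, kilo, golf]
i=0: L=bravo, R=charlie=BASE -> take LEFT -> bravo
i=1: L=kilo R=kilo -> agree -> kilo
i=2: L=india R=india -> agree -> india
i=3: L=lima R=lima -> agree -> lima
i=4: L=foxtrot R=foxtrot -> agree -> foxtrot
i=5: L=juliet, R=kilo=BASE -> take LEFT -> juliet
i=6: L=golf R=golf -> agree -> golf
Index 2 -> india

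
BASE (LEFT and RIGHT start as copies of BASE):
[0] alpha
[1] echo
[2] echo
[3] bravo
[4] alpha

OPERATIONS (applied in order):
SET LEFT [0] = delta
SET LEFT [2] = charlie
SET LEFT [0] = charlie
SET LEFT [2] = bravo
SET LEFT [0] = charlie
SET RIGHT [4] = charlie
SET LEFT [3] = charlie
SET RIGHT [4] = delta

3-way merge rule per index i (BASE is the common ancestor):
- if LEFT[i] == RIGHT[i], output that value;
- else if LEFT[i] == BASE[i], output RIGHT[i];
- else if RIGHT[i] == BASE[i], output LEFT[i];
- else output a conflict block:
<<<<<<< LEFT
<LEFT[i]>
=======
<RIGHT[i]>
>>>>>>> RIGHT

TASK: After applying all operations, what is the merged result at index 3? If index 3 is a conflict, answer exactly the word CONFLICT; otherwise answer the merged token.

Final LEFT:  [charlie, echo, bravo, charlie, alpha]
Final RIGHT: [alpha, echo, echo, bravo, delta]
i=0: L=charlie, R=alpha=BASE -> take LEFT -> charlie
i=1: L=echo R=echo -> agree -> echo
i=2: L=bravo, R=echo=BASE -> take LEFT -> bravo
i=3: L=charlie, R=bravo=BASE -> take LEFT -> charlie
i=4: L=alpha=BASE, R=delta -> take RIGHT -> delta
Index 3 -> charlie

Answer: charlie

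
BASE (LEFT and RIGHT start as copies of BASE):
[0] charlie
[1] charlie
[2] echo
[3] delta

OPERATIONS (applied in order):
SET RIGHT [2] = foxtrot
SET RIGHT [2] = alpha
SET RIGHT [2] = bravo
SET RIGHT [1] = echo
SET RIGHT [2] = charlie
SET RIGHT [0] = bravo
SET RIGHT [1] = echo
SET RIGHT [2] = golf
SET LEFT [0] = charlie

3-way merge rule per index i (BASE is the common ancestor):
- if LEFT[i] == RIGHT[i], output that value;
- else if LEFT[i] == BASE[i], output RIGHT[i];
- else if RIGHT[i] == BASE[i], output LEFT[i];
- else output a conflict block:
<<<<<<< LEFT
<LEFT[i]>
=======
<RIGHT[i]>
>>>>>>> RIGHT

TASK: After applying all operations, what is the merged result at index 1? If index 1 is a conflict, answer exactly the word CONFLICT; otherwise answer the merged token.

Answer: echo

Derivation:
Final LEFT:  [charlie, charlie, echo, delta]
Final RIGHT: [bravo, echo, golf, delta]
i=0: L=charlie=BASE, R=bravo -> take RIGHT -> bravo
i=1: L=charlie=BASE, R=echo -> take RIGHT -> echo
i=2: L=echo=BASE, R=golf -> take RIGHT -> golf
i=3: L=delta R=delta -> agree -> delta
Index 1 -> echo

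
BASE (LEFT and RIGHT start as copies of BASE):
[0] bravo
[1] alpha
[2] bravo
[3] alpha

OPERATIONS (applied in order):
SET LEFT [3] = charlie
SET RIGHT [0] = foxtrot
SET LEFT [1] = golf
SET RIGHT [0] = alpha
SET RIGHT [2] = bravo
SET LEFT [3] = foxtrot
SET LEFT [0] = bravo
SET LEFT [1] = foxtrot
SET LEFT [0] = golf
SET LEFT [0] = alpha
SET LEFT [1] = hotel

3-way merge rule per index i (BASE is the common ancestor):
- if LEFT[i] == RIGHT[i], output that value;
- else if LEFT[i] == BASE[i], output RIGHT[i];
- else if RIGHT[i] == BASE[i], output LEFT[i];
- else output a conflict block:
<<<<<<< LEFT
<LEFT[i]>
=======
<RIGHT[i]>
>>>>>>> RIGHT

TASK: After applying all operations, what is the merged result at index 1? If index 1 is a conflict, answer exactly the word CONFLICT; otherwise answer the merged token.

Final LEFT:  [alpha, hotel, bravo, foxtrot]
Final RIGHT: [alpha, alpha, bravo, alpha]
i=0: L=alpha R=alpha -> agree -> alpha
i=1: L=hotel, R=alpha=BASE -> take LEFT -> hotel
i=2: L=bravo R=bravo -> agree -> bravo
i=3: L=foxtrot, R=alpha=BASE -> take LEFT -> foxtrot
Index 1 -> hotel

Answer: hotel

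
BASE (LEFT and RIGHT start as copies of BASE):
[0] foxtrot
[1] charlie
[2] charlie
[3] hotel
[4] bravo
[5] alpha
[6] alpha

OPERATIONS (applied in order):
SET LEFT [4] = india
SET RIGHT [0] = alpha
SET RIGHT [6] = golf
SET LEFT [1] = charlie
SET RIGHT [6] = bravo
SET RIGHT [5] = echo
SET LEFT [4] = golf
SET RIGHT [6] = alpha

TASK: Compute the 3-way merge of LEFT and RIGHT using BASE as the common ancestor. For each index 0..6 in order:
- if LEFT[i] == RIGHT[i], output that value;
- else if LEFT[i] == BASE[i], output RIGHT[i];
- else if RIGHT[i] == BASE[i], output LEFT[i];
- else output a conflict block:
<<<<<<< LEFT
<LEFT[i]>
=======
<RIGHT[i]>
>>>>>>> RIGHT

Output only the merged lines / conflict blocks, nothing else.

Final LEFT:  [foxtrot, charlie, charlie, hotel, golf, alpha, alpha]
Final RIGHT: [alpha, charlie, charlie, hotel, bravo, echo, alpha]
i=0: L=foxtrot=BASE, R=alpha -> take RIGHT -> alpha
i=1: L=charlie R=charlie -> agree -> charlie
i=2: L=charlie R=charlie -> agree -> charlie
i=3: L=hotel R=hotel -> agree -> hotel
i=4: L=golf, R=bravo=BASE -> take LEFT -> golf
i=5: L=alpha=BASE, R=echo -> take RIGHT -> echo
i=6: L=alpha R=alpha -> agree -> alpha

Answer: alpha
charlie
charlie
hotel
golf
echo
alpha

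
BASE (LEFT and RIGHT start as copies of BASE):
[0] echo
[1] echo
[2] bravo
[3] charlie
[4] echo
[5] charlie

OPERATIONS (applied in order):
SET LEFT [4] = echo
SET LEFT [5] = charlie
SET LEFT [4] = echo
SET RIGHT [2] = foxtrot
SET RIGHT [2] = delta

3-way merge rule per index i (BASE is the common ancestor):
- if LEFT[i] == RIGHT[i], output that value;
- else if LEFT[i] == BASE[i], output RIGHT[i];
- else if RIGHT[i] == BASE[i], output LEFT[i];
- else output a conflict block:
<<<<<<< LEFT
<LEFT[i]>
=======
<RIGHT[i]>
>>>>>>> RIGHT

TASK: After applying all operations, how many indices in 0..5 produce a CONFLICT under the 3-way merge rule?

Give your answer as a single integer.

Final LEFT:  [echo, echo, bravo, charlie, echo, charlie]
Final RIGHT: [echo, echo, delta, charlie, echo, charlie]
i=0: L=echo R=echo -> agree -> echo
i=1: L=echo R=echo -> agree -> echo
i=2: L=bravo=BASE, R=delta -> take RIGHT -> delta
i=3: L=charlie R=charlie -> agree -> charlie
i=4: L=echo R=echo -> agree -> echo
i=5: L=charlie R=charlie -> agree -> charlie
Conflict count: 0

Answer: 0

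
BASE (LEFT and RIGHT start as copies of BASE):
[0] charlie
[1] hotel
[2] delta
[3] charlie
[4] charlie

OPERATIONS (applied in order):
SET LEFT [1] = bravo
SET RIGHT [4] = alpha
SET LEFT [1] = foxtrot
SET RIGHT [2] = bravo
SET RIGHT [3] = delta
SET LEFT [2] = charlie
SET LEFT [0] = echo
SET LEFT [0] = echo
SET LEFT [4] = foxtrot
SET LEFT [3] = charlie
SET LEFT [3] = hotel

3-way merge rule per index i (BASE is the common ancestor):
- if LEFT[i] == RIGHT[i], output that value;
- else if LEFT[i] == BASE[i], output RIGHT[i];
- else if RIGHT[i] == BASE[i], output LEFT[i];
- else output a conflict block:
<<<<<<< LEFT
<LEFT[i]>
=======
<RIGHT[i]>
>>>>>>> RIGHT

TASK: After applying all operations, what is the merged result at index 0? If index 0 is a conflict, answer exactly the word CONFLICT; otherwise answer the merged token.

Answer: echo

Derivation:
Final LEFT:  [echo, foxtrot, charlie, hotel, foxtrot]
Final RIGHT: [charlie, hotel, bravo, delta, alpha]
i=0: L=echo, R=charlie=BASE -> take LEFT -> echo
i=1: L=foxtrot, R=hotel=BASE -> take LEFT -> foxtrot
i=2: BASE=delta L=charlie R=bravo all differ -> CONFLICT
i=3: BASE=charlie L=hotel R=delta all differ -> CONFLICT
i=4: BASE=charlie L=foxtrot R=alpha all differ -> CONFLICT
Index 0 -> echo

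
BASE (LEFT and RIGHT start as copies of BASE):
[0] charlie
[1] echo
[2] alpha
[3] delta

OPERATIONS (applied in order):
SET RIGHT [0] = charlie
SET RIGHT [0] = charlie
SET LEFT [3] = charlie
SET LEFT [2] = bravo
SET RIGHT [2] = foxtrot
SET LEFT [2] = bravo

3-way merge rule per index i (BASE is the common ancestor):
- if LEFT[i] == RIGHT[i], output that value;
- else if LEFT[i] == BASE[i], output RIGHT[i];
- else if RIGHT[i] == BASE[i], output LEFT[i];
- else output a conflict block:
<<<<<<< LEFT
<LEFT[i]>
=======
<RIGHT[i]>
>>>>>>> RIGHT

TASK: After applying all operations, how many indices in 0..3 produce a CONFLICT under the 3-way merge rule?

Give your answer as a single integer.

Answer: 1

Derivation:
Final LEFT:  [charlie, echo, bravo, charlie]
Final RIGHT: [charlie, echo, foxtrot, delta]
i=0: L=charlie R=charlie -> agree -> charlie
i=1: L=echo R=echo -> agree -> echo
i=2: BASE=alpha L=bravo R=foxtrot all differ -> CONFLICT
i=3: L=charlie, R=delta=BASE -> take LEFT -> charlie
Conflict count: 1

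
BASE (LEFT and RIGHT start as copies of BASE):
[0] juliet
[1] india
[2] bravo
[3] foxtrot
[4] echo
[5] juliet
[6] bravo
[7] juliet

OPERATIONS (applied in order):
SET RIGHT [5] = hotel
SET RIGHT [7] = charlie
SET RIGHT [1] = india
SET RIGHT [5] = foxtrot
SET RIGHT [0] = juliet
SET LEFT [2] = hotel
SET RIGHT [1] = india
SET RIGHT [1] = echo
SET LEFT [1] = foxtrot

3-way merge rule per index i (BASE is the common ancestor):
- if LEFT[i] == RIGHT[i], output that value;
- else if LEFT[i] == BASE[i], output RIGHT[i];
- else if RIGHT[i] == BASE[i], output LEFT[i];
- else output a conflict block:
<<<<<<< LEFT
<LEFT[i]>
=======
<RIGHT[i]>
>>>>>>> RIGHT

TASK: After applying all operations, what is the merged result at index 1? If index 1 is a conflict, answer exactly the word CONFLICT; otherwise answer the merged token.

Final LEFT:  [juliet, foxtrot, hotel, foxtrot, echo, juliet, bravo, juliet]
Final RIGHT: [juliet, echo, bravo, foxtrot, echo, foxtrot, bravo, charlie]
i=0: L=juliet R=juliet -> agree -> juliet
i=1: BASE=india L=foxtrot R=echo all differ -> CONFLICT
i=2: L=hotel, R=bravo=BASE -> take LEFT -> hotel
i=3: L=foxtrot R=foxtrot -> agree -> foxtrot
i=4: L=echo R=echo -> agree -> echo
i=5: L=juliet=BASE, R=foxtrot -> take RIGHT -> foxtrot
i=6: L=bravo R=bravo -> agree -> bravo
i=7: L=juliet=BASE, R=charlie -> take RIGHT -> charlie
Index 1 -> CONFLICT

Answer: CONFLICT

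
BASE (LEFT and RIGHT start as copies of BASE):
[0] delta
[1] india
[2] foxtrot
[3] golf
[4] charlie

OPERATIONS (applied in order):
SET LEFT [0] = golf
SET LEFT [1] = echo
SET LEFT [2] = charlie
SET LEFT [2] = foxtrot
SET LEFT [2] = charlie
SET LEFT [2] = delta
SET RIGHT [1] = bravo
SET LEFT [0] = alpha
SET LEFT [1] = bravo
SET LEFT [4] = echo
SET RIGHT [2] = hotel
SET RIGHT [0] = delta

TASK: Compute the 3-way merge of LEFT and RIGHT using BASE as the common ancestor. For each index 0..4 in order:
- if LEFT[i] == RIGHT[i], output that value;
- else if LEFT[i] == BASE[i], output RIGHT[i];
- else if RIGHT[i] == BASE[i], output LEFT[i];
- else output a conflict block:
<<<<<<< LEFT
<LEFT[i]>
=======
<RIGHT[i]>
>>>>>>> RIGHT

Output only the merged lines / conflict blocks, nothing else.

Answer: alpha
bravo
<<<<<<< LEFT
delta
=======
hotel
>>>>>>> RIGHT
golf
echo

Derivation:
Final LEFT:  [alpha, bravo, delta, golf, echo]
Final RIGHT: [delta, bravo, hotel, golf, charlie]
i=0: L=alpha, R=delta=BASE -> take LEFT -> alpha
i=1: L=bravo R=bravo -> agree -> bravo
i=2: BASE=foxtrot L=delta R=hotel all differ -> CONFLICT
i=3: L=golf R=golf -> agree -> golf
i=4: L=echo, R=charlie=BASE -> take LEFT -> echo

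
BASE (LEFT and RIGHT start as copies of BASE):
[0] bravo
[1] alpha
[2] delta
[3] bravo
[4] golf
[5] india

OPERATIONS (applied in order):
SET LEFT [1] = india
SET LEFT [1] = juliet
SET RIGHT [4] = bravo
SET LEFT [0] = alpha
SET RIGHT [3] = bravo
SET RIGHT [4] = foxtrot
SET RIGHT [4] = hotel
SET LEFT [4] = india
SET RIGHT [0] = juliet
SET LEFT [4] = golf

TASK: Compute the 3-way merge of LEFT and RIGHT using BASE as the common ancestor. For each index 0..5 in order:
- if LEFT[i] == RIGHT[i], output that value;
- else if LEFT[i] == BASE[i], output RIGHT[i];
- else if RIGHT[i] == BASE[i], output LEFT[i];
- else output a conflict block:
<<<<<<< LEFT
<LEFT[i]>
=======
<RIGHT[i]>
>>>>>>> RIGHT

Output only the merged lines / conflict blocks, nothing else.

Answer: <<<<<<< LEFT
alpha
=======
juliet
>>>>>>> RIGHT
juliet
delta
bravo
hotel
india

Derivation:
Final LEFT:  [alpha, juliet, delta, bravo, golf, india]
Final RIGHT: [juliet, alpha, delta, bravo, hotel, india]
i=0: BASE=bravo L=alpha R=juliet all differ -> CONFLICT
i=1: L=juliet, R=alpha=BASE -> take LEFT -> juliet
i=2: L=delta R=delta -> agree -> delta
i=3: L=bravo R=bravo -> agree -> bravo
i=4: L=golf=BASE, R=hotel -> take RIGHT -> hotel
i=5: L=india R=india -> agree -> india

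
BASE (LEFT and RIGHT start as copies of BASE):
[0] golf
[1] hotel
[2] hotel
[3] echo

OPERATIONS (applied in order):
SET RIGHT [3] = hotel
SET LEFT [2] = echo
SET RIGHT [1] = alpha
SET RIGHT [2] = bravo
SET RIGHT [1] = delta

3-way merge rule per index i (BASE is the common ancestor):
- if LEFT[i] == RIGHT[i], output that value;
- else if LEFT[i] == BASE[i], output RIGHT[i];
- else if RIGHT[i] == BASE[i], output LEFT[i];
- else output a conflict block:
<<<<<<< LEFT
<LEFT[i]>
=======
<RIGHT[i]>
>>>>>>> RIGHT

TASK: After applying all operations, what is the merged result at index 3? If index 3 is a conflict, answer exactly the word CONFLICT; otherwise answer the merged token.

Final LEFT:  [golf, hotel, echo, echo]
Final RIGHT: [golf, delta, bravo, hotel]
i=0: L=golf R=golf -> agree -> golf
i=1: L=hotel=BASE, R=delta -> take RIGHT -> delta
i=2: BASE=hotel L=echo R=bravo all differ -> CONFLICT
i=3: L=echo=BASE, R=hotel -> take RIGHT -> hotel
Index 3 -> hotel

Answer: hotel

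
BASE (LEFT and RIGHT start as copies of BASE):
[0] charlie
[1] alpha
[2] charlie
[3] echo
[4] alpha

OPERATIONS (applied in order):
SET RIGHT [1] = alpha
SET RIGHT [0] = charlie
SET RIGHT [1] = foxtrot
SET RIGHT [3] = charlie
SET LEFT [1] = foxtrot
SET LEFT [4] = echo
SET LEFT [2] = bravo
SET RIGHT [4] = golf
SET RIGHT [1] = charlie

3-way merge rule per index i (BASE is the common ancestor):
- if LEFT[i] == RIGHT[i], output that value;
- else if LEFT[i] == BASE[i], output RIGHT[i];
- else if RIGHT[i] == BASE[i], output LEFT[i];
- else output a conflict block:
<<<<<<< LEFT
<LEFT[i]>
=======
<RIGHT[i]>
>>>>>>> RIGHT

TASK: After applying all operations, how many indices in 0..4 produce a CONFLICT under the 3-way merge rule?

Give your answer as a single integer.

Answer: 2

Derivation:
Final LEFT:  [charlie, foxtrot, bravo, echo, echo]
Final RIGHT: [charlie, charlie, charlie, charlie, golf]
i=0: L=charlie R=charlie -> agree -> charlie
i=1: BASE=alpha L=foxtrot R=charlie all differ -> CONFLICT
i=2: L=bravo, R=charlie=BASE -> take LEFT -> bravo
i=3: L=echo=BASE, R=charlie -> take RIGHT -> charlie
i=4: BASE=alpha L=echo R=golf all differ -> CONFLICT
Conflict count: 2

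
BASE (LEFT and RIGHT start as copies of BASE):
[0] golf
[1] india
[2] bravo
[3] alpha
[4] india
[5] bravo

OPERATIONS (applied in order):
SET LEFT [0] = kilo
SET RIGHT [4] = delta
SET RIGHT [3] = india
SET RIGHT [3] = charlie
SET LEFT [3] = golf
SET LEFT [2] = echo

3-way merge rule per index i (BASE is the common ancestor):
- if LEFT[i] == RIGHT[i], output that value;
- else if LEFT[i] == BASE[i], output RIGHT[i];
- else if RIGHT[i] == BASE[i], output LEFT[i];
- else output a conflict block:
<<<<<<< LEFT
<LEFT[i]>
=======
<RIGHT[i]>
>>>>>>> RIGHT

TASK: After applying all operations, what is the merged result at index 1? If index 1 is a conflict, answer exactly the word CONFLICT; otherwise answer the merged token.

Answer: india

Derivation:
Final LEFT:  [kilo, india, echo, golf, india, bravo]
Final RIGHT: [golf, india, bravo, charlie, delta, bravo]
i=0: L=kilo, R=golf=BASE -> take LEFT -> kilo
i=1: L=india R=india -> agree -> india
i=2: L=echo, R=bravo=BASE -> take LEFT -> echo
i=3: BASE=alpha L=golf R=charlie all differ -> CONFLICT
i=4: L=india=BASE, R=delta -> take RIGHT -> delta
i=5: L=bravo R=bravo -> agree -> bravo
Index 1 -> india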